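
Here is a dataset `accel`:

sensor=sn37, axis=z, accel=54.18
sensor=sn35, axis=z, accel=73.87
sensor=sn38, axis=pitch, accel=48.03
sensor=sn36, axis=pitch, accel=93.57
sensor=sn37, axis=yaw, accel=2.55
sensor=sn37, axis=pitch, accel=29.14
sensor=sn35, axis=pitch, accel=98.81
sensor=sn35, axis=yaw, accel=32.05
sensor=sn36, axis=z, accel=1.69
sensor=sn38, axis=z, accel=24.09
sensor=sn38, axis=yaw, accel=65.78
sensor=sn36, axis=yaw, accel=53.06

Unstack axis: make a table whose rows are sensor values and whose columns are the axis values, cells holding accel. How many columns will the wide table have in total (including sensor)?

1 column for sensor plus 3 distinct axis values → 4 columns.

4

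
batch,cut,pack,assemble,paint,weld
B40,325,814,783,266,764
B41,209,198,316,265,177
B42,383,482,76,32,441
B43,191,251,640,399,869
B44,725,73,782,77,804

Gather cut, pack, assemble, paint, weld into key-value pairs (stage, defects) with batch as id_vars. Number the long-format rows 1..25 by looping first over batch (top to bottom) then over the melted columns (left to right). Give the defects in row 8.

316

25 rows total (5 × 5). Row 8: index ⌊(8-1)/5⌋ = 1 into batch → B41; (8-1) mod 5 = 2 into the melted columns → assemble.
So row 8 is (B41, assemble, 316); defects = 316.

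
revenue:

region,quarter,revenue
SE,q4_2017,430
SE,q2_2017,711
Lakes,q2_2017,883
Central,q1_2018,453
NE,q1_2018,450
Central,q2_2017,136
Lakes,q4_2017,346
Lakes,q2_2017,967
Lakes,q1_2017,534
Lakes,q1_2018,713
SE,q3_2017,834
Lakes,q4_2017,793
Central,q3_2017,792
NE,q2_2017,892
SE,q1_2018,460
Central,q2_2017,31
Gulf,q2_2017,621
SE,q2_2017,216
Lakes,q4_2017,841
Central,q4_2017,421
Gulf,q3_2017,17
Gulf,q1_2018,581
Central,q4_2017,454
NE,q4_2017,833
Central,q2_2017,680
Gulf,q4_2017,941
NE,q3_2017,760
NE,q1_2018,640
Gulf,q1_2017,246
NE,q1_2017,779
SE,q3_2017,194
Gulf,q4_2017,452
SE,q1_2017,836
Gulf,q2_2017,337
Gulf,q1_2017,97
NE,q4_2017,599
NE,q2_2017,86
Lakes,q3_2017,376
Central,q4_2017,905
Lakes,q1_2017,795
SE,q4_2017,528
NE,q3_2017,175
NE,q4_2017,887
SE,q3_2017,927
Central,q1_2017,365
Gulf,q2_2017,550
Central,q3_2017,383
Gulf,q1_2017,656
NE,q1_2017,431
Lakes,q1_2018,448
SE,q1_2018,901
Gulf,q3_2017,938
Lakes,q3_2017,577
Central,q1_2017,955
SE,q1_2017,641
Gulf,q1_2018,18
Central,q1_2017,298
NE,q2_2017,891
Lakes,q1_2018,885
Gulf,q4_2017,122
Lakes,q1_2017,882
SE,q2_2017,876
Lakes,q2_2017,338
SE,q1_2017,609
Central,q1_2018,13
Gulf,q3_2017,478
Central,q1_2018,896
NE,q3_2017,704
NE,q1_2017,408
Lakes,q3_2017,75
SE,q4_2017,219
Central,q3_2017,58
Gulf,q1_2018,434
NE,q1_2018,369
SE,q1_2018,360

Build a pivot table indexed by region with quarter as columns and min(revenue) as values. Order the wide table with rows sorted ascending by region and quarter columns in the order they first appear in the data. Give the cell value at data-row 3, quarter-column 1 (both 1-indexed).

346

With rows sorted ascending by region, row 3 is region=Lakes. quarter columns in first-appearance order: q4_2017, q2_2017, q1_2018, q1_2017, q3_2017; column 1 is q4_2017.
Long rows with region=Lakes, quarter=q4_2017: min(346, 793, 841) = 346.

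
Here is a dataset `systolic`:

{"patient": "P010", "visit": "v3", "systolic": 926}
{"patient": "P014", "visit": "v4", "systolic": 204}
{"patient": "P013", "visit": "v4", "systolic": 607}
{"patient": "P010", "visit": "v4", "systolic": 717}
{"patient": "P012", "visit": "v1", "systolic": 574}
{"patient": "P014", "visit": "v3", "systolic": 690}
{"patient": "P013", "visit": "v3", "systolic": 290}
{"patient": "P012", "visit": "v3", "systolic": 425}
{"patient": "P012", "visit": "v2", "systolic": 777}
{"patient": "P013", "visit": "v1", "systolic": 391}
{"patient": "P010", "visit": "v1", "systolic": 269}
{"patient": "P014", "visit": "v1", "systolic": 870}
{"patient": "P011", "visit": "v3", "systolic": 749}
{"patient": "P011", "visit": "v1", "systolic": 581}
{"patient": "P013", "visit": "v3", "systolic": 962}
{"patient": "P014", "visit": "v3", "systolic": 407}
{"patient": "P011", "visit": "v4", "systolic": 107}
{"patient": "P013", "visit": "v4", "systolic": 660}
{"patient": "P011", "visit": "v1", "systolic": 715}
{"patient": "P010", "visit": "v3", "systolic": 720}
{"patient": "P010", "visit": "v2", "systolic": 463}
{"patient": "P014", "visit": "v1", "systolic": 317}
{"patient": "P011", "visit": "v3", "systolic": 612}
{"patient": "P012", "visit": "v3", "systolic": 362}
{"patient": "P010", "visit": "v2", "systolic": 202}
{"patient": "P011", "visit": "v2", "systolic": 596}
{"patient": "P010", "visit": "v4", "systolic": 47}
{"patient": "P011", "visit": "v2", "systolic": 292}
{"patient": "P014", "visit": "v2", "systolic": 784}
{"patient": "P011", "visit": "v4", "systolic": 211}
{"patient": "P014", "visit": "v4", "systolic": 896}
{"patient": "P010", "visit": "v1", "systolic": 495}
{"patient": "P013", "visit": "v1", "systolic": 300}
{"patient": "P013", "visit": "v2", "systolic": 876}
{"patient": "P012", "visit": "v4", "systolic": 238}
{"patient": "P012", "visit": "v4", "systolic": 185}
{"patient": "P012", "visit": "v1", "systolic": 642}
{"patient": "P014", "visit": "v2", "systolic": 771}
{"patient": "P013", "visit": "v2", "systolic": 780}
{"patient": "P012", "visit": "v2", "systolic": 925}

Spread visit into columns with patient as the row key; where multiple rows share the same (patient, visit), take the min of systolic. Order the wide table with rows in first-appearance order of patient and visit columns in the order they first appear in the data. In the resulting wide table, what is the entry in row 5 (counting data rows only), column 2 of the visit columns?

107

With rows in first-appearance order of patient, row 5 is patient=P011. visit columns in first-appearance order: v3, v4, v1, v2; column 2 is v4.
Long rows with patient=P011, visit=v4: min(107, 211) = 107.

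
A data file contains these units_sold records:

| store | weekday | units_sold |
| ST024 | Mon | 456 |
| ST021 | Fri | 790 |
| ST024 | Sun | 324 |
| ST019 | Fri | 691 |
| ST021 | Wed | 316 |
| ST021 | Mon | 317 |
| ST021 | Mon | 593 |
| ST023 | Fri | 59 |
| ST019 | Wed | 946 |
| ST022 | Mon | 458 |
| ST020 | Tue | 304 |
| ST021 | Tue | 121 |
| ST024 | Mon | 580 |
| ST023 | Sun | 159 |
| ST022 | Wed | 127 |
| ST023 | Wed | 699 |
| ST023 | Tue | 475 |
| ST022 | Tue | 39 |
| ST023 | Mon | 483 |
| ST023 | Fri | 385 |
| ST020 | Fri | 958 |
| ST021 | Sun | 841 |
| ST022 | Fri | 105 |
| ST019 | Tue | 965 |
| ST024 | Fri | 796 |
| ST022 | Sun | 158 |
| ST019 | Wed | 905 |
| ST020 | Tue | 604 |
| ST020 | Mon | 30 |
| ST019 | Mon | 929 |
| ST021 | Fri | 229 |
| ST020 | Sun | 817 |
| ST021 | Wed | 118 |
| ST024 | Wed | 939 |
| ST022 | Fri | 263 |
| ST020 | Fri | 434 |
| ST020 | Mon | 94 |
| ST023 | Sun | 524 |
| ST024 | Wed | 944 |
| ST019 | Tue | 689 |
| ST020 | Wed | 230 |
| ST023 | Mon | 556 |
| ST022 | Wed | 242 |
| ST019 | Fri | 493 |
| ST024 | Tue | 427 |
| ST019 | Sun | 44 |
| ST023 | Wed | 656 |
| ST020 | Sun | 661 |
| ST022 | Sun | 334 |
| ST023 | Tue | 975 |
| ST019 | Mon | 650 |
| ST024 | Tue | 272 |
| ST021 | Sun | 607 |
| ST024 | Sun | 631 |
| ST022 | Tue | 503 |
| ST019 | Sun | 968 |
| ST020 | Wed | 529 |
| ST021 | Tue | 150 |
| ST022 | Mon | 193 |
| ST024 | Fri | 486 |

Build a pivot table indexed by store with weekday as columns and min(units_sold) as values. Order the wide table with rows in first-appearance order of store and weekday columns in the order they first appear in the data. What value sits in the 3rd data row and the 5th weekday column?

With rows in first-appearance order of store, row 3 is store=ST019. weekday columns in first-appearance order: Mon, Fri, Sun, Wed, Tue; column 5 is Tue.
Long rows with store=ST019, weekday=Tue: min(965, 689) = 689.

689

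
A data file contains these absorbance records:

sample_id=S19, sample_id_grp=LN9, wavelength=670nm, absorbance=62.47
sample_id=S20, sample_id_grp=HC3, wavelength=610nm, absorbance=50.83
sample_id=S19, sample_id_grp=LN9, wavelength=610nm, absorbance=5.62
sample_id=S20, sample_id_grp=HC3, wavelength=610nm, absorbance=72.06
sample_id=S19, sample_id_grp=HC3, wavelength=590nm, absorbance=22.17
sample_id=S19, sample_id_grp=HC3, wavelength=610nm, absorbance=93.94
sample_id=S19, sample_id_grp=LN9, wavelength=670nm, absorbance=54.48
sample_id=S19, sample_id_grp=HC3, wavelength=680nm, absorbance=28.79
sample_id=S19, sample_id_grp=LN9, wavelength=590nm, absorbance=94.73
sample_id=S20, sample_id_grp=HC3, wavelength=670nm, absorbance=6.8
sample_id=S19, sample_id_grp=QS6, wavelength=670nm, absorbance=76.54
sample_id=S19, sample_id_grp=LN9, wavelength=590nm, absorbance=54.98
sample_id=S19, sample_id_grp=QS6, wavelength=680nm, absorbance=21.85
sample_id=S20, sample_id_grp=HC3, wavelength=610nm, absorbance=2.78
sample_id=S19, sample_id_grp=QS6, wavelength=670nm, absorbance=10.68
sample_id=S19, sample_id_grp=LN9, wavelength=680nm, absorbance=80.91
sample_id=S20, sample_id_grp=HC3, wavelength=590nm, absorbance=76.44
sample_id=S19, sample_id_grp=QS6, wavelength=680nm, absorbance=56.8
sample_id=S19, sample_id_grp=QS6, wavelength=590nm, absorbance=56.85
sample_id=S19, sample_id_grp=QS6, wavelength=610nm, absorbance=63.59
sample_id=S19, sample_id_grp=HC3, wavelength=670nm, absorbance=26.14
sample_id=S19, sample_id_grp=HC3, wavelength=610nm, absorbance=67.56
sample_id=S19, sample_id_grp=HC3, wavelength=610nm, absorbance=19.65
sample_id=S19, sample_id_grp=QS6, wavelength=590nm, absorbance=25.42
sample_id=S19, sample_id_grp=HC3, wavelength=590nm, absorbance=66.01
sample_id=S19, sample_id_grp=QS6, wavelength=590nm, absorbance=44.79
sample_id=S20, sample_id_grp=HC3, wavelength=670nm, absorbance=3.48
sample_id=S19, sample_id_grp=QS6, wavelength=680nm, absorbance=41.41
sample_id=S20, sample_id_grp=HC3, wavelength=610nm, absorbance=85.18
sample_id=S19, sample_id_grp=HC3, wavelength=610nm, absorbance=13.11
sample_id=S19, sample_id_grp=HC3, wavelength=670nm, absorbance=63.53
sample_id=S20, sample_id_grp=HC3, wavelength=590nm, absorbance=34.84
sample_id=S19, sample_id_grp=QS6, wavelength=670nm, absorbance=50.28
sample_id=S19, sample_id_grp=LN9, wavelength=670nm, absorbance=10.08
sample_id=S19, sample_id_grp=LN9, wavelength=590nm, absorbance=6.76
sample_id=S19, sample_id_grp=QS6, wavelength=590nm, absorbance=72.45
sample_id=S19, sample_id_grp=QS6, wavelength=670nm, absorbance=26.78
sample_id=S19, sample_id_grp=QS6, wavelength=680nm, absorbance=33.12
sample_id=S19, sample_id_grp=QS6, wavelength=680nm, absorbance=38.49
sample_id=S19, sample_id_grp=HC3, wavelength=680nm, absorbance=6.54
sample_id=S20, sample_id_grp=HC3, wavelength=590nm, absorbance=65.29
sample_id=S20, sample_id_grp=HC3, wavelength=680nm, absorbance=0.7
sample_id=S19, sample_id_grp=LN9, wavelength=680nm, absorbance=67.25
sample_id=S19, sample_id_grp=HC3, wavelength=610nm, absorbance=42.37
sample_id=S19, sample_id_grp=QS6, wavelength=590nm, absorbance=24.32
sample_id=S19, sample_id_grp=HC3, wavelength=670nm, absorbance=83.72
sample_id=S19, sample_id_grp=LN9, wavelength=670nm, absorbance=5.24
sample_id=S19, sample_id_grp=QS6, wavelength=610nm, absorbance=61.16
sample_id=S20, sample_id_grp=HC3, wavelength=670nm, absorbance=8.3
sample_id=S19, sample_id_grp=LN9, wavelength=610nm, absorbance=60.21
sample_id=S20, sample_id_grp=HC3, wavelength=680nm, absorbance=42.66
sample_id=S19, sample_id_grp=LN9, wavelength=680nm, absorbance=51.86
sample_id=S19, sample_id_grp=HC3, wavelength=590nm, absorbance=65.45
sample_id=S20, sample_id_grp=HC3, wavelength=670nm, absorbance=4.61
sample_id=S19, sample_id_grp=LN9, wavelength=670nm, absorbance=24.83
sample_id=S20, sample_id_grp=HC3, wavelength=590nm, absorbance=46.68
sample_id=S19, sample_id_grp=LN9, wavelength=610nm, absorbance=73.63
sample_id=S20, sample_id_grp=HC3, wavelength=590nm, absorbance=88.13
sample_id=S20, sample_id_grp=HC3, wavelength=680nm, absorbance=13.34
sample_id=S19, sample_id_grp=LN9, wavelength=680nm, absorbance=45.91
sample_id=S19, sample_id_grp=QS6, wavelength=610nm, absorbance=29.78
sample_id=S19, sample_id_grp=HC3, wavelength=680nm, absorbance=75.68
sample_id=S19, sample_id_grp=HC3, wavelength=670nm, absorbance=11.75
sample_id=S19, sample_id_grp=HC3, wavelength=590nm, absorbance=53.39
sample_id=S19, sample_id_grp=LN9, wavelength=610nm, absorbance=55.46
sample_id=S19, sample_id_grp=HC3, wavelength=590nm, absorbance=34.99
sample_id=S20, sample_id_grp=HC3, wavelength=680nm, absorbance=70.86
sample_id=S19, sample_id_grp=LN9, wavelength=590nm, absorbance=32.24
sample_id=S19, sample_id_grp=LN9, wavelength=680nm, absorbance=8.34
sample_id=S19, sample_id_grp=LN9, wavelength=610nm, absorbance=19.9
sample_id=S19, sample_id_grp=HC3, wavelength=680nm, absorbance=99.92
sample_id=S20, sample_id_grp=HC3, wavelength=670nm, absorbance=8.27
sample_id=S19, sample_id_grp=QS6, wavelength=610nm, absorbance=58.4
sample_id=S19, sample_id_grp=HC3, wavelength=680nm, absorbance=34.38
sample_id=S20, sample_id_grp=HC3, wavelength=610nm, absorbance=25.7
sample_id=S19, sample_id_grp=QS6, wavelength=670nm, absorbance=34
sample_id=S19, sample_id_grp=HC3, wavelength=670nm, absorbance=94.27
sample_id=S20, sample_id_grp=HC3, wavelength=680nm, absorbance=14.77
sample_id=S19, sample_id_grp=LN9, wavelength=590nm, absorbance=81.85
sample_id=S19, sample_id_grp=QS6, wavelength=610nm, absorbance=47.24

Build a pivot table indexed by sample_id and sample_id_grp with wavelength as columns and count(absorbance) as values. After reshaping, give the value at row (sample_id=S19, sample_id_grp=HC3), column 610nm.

Rows with sample_id=S19, sample_id_grp=HC3 and wavelength=610nm: absorbance values are 93.94, 67.56, 19.65, 13.11, 42.37.
5 rows match — count = 5.

5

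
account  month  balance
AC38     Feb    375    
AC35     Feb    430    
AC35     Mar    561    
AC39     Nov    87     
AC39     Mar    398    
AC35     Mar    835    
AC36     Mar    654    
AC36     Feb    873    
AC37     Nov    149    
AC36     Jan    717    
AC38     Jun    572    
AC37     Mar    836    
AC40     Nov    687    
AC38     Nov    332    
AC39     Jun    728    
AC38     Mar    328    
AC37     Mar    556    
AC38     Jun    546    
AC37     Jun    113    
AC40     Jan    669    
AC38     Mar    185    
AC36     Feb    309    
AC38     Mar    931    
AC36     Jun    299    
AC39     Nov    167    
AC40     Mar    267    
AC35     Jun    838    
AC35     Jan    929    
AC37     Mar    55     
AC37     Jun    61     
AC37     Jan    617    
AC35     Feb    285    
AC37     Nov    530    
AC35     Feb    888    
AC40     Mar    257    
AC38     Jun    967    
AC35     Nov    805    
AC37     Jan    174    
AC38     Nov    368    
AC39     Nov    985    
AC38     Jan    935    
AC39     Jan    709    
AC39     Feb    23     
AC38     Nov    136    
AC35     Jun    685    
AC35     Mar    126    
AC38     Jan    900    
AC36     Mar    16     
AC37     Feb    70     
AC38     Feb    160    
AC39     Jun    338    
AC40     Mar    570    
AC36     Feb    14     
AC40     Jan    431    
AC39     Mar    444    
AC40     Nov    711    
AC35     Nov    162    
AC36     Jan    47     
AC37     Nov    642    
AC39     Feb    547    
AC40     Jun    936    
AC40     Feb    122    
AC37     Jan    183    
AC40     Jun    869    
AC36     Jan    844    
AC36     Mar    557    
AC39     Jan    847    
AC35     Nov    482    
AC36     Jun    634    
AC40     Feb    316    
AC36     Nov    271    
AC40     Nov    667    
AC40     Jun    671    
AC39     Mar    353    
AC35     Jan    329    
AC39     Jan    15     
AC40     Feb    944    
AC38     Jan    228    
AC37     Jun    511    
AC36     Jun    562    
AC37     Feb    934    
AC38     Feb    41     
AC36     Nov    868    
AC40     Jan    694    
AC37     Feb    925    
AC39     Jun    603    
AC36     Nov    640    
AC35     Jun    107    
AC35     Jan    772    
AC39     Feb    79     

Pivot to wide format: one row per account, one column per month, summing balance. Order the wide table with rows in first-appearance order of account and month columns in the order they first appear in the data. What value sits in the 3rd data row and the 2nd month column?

1195

With rows in first-appearance order of account, row 3 is account=AC39. month columns in first-appearance order: Feb, Mar, Nov, Jan, Jun; column 2 is Mar.
Long rows with account=AC39, month=Mar: 398 + 444 + 353 = 1195.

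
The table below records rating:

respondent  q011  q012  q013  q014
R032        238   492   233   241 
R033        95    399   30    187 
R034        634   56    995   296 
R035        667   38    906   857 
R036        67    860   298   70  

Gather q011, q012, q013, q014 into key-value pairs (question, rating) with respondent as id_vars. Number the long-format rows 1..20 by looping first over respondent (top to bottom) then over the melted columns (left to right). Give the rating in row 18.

20 rows total (5 × 4). Row 18: index ⌊(18-1)/4⌋ = 4 into respondent → R036; (18-1) mod 4 = 1 into the melted columns → q012.
So row 18 is (R036, q012, 860); rating = 860.

860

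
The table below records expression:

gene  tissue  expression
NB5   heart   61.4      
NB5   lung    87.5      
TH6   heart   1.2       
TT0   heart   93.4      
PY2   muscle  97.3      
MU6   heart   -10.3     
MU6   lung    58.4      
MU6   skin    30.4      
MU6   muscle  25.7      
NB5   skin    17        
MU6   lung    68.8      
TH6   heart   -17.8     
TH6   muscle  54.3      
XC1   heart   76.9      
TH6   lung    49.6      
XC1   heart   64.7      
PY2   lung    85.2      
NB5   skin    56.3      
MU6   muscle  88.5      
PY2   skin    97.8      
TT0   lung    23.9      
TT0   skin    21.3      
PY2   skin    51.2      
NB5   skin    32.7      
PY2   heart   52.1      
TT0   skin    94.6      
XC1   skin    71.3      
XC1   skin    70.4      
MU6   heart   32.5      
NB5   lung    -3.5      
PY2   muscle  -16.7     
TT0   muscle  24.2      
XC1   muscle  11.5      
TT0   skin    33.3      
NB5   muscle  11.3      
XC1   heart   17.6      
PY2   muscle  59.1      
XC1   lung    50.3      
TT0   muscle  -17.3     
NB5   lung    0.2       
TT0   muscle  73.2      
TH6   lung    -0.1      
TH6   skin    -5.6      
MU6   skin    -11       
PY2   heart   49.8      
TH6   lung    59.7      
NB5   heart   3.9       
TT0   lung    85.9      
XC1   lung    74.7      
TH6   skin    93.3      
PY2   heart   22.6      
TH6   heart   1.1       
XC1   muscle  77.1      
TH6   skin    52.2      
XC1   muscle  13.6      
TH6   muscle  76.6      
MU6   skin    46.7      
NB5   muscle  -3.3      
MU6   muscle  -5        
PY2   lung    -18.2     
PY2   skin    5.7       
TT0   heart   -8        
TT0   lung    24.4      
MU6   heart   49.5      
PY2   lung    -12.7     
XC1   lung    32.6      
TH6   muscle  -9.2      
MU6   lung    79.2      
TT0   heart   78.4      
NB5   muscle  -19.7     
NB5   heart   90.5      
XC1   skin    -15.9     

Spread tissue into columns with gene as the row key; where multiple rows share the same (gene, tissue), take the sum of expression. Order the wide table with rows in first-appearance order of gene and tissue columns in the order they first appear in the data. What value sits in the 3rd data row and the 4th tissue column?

149.2

With rows in first-appearance order of gene, row 3 is gene=TT0. tissue columns in first-appearance order: heart, lung, muscle, skin; column 4 is skin.
Long rows with gene=TT0, tissue=skin: 21.3 + 94.6 + 33.3 = 149.2.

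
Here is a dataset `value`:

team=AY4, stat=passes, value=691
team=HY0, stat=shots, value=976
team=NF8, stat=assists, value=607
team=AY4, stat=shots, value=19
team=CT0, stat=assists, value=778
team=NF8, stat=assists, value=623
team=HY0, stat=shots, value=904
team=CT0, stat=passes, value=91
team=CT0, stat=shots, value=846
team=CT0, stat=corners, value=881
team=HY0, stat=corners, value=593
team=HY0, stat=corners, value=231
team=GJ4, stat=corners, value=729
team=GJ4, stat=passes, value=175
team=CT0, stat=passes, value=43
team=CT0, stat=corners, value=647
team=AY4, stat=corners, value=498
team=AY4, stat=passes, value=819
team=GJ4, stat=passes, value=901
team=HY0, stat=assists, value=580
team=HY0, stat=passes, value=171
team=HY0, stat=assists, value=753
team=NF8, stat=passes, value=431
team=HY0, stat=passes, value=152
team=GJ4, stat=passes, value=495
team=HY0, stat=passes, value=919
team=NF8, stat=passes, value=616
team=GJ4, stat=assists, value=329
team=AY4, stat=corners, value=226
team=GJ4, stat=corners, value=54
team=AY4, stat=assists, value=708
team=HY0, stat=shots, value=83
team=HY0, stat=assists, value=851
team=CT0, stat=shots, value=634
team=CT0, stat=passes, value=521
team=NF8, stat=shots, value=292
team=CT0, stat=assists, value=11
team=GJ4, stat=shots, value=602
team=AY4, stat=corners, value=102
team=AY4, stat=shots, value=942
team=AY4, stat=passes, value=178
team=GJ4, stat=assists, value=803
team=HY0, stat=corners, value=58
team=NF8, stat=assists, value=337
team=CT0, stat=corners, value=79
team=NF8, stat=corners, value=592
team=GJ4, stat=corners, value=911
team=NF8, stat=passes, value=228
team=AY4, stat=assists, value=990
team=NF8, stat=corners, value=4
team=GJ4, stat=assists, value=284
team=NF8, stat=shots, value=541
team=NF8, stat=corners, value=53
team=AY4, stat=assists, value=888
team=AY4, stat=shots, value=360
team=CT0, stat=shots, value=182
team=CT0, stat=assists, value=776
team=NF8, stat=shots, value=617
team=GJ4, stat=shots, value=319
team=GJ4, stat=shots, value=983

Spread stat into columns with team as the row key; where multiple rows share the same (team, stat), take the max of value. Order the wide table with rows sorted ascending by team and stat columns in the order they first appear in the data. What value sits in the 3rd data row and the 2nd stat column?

983

With rows sorted ascending by team, row 3 is team=GJ4. stat columns in first-appearance order: passes, shots, assists, corners; column 2 is shots.
Long rows with team=GJ4, stat=shots: max(602, 319, 983) = 983.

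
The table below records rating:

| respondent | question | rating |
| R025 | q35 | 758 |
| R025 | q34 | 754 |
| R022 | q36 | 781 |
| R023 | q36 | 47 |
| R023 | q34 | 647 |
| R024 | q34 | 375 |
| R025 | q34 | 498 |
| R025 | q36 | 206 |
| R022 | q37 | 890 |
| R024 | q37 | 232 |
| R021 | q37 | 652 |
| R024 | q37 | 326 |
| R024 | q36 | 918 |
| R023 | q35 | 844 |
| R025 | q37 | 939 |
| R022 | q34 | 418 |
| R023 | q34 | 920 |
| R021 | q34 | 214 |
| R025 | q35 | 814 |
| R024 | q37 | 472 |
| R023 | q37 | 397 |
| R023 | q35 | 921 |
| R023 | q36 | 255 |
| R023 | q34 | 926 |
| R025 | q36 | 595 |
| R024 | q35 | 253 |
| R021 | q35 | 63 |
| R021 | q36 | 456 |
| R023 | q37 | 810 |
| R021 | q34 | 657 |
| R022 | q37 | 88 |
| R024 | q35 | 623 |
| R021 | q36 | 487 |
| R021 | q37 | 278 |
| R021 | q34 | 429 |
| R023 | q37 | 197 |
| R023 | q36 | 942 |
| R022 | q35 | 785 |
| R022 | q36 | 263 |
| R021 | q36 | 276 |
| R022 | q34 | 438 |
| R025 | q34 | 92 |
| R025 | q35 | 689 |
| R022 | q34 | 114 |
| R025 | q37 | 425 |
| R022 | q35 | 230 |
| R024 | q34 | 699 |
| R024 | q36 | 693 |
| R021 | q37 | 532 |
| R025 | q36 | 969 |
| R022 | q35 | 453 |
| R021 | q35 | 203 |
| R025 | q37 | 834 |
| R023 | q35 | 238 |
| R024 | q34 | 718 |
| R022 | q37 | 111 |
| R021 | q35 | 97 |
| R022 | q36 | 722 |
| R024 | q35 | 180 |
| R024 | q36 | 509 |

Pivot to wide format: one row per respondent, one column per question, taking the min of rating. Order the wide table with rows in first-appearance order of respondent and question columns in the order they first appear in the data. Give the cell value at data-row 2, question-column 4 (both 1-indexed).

88

With rows in first-appearance order of respondent, row 2 is respondent=R022. question columns in first-appearance order: q35, q34, q36, q37; column 4 is q37.
Long rows with respondent=R022, question=q37: min(890, 88, 111) = 88.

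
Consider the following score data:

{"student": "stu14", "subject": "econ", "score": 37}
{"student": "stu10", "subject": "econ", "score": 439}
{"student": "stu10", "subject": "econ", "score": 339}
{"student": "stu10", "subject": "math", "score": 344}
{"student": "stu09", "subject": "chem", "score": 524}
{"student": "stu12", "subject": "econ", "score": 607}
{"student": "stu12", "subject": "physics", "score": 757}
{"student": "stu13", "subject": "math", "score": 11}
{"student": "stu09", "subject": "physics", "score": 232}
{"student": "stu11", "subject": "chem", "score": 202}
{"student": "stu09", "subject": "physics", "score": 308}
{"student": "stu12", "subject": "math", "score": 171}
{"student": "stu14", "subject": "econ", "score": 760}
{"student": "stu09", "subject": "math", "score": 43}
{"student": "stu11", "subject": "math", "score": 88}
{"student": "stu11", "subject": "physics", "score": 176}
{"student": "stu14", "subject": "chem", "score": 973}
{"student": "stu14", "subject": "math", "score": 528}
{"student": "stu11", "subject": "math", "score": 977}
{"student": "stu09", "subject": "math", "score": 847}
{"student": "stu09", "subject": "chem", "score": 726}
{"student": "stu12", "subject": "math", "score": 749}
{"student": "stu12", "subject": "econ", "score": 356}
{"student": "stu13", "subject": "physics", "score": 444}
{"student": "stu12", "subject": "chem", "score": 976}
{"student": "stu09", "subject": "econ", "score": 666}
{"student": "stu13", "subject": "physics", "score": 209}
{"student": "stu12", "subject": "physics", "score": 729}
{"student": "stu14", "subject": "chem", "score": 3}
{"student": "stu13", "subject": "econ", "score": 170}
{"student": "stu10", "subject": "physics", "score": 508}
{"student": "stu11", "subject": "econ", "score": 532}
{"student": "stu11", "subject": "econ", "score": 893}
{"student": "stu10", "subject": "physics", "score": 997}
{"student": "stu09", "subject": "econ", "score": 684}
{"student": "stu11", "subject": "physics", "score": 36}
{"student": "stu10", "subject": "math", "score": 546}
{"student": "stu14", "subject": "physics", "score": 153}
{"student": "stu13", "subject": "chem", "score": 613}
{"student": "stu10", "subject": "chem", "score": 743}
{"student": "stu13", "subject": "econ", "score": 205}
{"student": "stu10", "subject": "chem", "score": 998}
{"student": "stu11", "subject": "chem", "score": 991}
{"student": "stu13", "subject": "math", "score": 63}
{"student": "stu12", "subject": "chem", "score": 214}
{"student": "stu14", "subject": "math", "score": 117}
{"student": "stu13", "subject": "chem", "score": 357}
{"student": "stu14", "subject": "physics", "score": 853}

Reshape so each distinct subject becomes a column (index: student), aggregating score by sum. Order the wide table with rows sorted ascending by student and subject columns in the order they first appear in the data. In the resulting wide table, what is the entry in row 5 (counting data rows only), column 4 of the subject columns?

With rows sorted ascending by student, row 5 is student=stu13. subject columns in first-appearance order: econ, math, chem, physics; column 4 is physics.
Long rows with student=stu13, subject=physics: 444 + 209 = 653.

653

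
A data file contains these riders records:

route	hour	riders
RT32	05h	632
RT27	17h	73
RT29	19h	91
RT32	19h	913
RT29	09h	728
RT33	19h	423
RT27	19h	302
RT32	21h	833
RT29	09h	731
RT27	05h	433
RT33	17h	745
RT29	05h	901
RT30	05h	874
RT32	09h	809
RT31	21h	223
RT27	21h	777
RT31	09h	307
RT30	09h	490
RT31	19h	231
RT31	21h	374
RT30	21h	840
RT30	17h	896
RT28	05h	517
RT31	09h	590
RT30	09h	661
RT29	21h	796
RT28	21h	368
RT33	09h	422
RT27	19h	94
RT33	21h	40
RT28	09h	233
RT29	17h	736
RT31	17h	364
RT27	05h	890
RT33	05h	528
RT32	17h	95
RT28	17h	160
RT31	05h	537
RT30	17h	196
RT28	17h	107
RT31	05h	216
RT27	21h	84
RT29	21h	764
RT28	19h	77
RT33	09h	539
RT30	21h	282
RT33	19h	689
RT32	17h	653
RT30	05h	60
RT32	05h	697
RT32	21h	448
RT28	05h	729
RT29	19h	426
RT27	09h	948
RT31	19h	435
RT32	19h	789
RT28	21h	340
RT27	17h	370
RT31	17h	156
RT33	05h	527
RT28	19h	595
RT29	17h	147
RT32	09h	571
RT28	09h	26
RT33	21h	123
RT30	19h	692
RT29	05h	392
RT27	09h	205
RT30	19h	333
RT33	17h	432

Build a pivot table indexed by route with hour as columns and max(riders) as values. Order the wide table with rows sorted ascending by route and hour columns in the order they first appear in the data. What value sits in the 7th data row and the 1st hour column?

With rows sorted ascending by route, row 7 is route=RT33. hour columns in first-appearance order: 05h, 17h, 19h, 09h, 21h; column 1 is 05h.
Long rows with route=RT33, hour=05h: max(528, 527) = 528.

528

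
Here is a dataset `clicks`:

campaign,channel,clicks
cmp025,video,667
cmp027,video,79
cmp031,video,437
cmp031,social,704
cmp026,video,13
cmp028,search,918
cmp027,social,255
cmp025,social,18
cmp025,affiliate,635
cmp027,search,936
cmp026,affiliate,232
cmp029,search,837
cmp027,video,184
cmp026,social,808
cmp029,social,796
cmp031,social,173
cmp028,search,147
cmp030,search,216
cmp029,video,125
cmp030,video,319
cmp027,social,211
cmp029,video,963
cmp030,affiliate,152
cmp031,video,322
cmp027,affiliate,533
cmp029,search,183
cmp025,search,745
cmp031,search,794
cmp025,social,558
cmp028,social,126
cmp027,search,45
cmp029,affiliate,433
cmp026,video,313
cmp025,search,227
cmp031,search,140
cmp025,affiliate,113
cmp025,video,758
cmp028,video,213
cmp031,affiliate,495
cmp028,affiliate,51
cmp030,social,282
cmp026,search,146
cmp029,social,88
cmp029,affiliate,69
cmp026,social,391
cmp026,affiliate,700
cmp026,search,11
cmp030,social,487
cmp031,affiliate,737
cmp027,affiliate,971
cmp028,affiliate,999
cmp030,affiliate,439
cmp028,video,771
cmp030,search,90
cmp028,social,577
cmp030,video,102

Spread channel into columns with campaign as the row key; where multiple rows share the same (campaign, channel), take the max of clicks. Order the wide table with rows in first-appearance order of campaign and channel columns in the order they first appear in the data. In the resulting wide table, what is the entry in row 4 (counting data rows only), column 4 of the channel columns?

700

With rows in first-appearance order of campaign, row 4 is campaign=cmp026. channel columns in first-appearance order: video, social, search, affiliate; column 4 is affiliate.
Long rows with campaign=cmp026, channel=affiliate: max(232, 700) = 700.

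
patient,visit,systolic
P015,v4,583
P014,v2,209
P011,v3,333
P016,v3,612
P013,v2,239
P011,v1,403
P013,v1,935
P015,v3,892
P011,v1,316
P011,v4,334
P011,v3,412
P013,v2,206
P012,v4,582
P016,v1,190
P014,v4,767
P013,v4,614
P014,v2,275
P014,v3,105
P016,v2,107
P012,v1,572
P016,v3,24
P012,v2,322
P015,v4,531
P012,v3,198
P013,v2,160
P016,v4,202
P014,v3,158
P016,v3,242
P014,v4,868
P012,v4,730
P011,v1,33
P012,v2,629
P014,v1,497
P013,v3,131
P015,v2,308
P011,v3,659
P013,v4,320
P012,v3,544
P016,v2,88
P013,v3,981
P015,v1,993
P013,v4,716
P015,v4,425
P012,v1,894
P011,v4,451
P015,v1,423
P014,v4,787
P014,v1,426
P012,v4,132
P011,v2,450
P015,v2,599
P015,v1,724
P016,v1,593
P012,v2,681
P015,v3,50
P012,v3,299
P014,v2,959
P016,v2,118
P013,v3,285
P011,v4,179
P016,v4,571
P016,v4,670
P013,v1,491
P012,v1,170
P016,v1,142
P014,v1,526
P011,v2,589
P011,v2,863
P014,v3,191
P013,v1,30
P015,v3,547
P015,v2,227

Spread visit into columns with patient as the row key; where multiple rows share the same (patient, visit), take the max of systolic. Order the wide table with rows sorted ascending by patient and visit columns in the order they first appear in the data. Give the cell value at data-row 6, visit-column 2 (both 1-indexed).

With rows sorted ascending by patient, row 6 is patient=P016. visit columns in first-appearance order: v4, v2, v3, v1; column 2 is v2.
Long rows with patient=P016, visit=v2: max(107, 88, 118) = 118.

118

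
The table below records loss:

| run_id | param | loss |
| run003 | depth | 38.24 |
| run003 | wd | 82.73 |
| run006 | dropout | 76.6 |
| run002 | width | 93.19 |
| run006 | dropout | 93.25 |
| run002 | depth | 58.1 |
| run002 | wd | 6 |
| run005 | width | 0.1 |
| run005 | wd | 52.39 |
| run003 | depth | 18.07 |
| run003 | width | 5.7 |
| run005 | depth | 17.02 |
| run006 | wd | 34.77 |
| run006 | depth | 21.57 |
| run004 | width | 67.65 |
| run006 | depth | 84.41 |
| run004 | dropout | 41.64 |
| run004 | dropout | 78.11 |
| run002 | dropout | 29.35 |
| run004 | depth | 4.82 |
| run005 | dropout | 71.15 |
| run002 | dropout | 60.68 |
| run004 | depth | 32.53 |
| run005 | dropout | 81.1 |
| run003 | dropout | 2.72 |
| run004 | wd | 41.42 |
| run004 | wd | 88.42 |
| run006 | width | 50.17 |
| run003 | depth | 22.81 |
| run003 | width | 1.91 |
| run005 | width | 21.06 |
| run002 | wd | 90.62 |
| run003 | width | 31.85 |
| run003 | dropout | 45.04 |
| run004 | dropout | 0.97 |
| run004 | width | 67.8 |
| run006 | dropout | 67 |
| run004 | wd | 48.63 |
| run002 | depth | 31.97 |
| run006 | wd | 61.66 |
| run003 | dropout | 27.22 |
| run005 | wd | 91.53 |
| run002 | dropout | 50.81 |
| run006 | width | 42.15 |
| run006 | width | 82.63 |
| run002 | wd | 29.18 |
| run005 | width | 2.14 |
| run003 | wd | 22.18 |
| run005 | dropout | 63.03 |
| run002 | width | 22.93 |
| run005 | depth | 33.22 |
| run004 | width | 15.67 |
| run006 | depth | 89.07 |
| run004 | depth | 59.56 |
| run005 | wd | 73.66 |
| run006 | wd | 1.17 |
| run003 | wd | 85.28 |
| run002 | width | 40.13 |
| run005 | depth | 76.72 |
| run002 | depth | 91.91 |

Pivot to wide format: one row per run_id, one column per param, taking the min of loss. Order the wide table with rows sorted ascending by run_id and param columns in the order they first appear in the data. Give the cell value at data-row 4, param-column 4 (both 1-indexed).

0.1

With rows sorted ascending by run_id, row 4 is run_id=run005. param columns in first-appearance order: depth, wd, dropout, width; column 4 is width.
Long rows with run_id=run005, param=width: min(0.1, 21.06, 2.14) = 0.1.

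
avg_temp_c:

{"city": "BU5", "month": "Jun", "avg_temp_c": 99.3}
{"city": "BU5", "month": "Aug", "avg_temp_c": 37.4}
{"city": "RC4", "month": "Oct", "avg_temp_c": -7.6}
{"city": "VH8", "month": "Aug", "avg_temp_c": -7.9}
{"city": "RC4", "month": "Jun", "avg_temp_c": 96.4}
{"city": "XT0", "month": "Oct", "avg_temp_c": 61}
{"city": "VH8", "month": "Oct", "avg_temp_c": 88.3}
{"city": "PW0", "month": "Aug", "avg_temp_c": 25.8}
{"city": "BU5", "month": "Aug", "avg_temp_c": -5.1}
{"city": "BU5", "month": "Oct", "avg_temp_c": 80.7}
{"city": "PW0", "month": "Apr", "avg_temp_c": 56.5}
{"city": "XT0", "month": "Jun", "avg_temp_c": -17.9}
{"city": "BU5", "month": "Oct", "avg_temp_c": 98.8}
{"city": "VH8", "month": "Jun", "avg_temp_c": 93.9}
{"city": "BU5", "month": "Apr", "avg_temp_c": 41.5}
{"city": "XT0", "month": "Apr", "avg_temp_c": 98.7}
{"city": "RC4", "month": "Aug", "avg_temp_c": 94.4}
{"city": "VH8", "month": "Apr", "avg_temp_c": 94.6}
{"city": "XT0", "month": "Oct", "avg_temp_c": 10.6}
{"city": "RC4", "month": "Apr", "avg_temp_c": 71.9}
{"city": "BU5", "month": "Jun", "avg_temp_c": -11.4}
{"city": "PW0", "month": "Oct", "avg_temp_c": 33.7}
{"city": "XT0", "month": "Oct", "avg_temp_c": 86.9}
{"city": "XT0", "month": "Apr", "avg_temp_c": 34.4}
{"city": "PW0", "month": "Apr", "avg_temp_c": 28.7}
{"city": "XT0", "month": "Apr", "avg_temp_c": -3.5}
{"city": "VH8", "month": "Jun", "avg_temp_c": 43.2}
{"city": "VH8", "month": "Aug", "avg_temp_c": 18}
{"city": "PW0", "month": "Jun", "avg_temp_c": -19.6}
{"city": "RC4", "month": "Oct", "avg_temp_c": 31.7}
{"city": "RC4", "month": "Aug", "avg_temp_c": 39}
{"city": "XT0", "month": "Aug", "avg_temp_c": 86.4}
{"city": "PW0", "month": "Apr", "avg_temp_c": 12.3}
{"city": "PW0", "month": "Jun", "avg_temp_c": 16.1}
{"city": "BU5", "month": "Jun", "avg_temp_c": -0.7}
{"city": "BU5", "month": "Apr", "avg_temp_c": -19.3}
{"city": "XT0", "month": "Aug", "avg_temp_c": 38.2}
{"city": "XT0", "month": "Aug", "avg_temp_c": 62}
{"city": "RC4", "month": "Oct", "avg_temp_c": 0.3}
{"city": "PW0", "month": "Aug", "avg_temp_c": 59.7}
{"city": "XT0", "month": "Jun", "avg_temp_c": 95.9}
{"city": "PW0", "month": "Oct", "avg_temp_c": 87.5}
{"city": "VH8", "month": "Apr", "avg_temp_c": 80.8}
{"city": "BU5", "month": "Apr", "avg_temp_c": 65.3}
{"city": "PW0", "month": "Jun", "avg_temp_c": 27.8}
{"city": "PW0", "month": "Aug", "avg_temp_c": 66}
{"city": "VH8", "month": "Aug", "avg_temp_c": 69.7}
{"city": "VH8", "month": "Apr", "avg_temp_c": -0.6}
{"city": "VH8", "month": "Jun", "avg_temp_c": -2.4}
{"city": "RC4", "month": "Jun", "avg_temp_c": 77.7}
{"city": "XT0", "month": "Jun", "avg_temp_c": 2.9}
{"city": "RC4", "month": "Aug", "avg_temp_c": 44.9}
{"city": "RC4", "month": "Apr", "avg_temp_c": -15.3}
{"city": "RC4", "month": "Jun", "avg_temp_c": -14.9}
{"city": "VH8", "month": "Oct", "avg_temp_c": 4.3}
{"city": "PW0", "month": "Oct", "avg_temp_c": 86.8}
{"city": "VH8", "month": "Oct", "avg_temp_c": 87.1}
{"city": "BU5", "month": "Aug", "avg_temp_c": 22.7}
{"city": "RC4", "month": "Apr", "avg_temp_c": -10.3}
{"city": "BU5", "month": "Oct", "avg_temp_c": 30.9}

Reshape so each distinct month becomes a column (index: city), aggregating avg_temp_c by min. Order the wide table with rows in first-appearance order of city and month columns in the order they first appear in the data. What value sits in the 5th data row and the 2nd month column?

With rows in first-appearance order of city, row 5 is city=PW0. month columns in first-appearance order: Jun, Aug, Oct, Apr; column 2 is Aug.
Long rows with city=PW0, month=Aug: min(25.8, 59.7, 66) = 25.8.

25.8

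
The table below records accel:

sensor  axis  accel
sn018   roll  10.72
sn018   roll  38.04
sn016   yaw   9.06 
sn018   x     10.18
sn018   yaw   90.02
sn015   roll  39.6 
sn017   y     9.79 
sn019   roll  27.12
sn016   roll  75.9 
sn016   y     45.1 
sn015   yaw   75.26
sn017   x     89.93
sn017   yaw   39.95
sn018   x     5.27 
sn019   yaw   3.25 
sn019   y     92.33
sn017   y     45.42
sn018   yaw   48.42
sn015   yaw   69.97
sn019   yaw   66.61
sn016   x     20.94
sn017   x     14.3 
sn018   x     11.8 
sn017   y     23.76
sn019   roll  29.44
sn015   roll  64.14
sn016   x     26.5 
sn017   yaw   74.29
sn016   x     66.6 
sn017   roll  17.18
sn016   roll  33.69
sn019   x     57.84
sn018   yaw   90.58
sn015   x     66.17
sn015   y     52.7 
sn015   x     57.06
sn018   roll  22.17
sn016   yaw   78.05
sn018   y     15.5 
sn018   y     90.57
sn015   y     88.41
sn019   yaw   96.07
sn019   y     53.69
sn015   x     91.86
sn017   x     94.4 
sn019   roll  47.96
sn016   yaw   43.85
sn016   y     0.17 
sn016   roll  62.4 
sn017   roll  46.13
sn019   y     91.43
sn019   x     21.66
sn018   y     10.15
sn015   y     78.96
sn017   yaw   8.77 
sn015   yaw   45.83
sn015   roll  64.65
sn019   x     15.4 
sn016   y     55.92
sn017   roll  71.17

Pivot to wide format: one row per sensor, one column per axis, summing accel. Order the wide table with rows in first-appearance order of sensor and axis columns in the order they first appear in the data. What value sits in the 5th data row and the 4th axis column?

With rows in first-appearance order of sensor, row 5 is sensor=sn019. axis columns in first-appearance order: roll, yaw, x, y; column 4 is y.
Long rows with sensor=sn019, axis=y: 92.33 + 53.69 + 91.43 = 237.45.

237.45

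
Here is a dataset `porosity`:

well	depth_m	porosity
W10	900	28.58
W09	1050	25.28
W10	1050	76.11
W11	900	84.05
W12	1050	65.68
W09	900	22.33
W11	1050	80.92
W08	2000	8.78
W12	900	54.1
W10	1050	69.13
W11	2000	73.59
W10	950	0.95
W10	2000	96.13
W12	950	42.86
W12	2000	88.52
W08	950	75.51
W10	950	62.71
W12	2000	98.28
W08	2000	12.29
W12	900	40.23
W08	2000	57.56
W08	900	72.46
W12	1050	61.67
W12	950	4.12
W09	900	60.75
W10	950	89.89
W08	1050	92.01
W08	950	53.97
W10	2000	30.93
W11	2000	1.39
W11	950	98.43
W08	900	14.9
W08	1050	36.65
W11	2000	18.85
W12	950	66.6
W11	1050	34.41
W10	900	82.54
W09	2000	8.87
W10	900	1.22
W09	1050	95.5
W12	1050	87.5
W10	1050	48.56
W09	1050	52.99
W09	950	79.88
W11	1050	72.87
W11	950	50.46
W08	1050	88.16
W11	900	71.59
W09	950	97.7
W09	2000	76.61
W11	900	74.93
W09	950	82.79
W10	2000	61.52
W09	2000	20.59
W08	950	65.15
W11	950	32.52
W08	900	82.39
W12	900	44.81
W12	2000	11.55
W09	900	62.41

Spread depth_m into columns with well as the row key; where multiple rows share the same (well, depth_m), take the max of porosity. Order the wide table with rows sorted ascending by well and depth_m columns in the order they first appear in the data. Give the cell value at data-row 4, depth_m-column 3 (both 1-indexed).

With rows sorted ascending by well, row 4 is well=W11. depth_m columns in first-appearance order: 900, 1050, 2000, 950; column 3 is 2000.
Long rows with well=W11, depth_m=2000: max(73.59, 1.39, 18.85) = 73.59.

73.59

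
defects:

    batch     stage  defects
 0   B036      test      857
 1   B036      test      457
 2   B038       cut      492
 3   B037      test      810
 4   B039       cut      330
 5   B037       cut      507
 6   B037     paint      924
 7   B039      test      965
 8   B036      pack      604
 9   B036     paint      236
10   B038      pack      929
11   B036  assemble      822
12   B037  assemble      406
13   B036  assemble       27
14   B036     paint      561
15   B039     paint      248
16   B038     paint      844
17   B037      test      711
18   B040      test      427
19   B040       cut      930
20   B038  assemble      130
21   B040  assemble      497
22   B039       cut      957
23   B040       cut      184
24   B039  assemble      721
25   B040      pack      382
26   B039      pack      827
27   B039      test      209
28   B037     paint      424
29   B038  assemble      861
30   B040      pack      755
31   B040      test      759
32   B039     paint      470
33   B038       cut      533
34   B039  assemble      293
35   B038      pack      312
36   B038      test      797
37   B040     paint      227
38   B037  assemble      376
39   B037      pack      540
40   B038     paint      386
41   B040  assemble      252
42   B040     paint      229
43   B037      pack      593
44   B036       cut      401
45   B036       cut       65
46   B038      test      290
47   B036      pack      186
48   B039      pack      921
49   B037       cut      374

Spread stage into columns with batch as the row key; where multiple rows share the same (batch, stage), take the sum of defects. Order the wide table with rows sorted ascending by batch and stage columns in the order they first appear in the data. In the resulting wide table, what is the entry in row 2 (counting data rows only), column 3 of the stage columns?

1348

With rows sorted ascending by batch, row 2 is batch=B037. stage columns in first-appearance order: test, cut, paint, pack, assemble; column 3 is paint.
Long rows with batch=B037, stage=paint: 924 + 424 = 1348.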